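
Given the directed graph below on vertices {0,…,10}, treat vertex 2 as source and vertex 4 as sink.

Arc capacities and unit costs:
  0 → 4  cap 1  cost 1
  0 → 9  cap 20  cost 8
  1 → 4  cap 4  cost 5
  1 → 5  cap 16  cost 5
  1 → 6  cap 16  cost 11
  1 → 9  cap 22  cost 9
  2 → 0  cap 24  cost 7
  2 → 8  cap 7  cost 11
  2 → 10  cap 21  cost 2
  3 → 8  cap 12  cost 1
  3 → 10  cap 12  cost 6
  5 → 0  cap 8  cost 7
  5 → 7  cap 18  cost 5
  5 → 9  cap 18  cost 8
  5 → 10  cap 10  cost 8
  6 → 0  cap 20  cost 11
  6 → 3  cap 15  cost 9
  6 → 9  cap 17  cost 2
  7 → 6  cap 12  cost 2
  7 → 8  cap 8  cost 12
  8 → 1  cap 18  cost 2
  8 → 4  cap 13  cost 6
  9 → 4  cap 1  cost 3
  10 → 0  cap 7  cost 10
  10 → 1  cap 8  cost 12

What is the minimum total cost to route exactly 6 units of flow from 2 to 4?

Minimum cost for 6 units: 93

shortest-cost path #1: 2→0→4 push 1 @ unit cost 8 (adds 8)
shortest-cost path #2: 2→8→4 push 5 @ unit cost 17 (adds 85)
total cost = 93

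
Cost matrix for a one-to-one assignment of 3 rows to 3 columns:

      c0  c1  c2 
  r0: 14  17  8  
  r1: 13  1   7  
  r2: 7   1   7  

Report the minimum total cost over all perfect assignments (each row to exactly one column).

optimal assignment: row0→col2 (cost 8), row1→col1 (cost 1), row2→col0 (cost 7)
total = 8 + 1 + 7 = 16

Minimum assignment cost: 16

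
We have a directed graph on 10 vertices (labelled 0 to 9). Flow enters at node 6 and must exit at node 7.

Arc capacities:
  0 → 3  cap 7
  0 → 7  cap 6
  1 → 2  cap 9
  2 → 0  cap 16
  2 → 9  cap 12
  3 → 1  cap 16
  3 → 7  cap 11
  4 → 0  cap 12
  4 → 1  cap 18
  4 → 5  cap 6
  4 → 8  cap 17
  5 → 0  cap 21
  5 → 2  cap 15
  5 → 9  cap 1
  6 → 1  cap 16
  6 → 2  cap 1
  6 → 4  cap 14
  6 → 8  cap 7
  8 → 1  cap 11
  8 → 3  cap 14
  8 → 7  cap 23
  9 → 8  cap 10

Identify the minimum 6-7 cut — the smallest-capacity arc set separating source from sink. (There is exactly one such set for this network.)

Min-cut arcs: {(1,2), (6,2), (6,4), (6,8)} (total capacity 31)

augment #1: 6→8→7 push 7
augment #2: 6→2→0→7 push 1
augment #3: 6→4→0→7 push 5
augment #4: 6→4→8→7 push 9
augment #5: 6→1→2→0→3→7 push 7
augment #6: 6→1→2→9→8→7 push 2
max flow = 31; residual-reachable set from 6 gives S-side
cut edges (S→T): {(1,2), (6,2), (6,4), (6,8)} total cap 31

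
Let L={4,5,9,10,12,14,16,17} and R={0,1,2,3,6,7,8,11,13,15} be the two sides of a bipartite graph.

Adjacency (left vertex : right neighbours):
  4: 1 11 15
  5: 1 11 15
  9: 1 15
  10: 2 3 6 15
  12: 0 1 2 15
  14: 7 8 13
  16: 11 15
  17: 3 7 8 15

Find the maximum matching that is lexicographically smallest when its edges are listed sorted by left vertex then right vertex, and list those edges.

|M| = 7 (so the lex-smallest maximum matching has 7 edges)
process left vertices in ascending order; for each, take the smallest-labelled available neighbour that still permits 7 edges overall, or leave it unmatched if none does
lex-smallest matching: {4-1, 5-11, 9-15, 10-2, 12-0, 14-7, 17-3}

Lex-smallest maximum matching: {(4,1), (5,11), (9,15), (10,2), (12,0), (14,7), (17,3)}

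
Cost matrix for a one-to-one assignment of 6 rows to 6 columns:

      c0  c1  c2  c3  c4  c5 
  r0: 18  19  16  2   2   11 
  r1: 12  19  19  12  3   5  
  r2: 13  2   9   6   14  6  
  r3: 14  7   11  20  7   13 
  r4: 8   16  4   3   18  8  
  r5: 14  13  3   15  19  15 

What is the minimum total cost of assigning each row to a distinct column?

optimal assignment: row0→col3 (cost 2), row1→col5 (cost 5), row2→col1 (cost 2), row3→col4 (cost 7), row4→col0 (cost 8), row5→col2 (cost 3)
total = 2 + 5 + 2 + 7 + 8 + 3 = 27

Minimum assignment cost: 27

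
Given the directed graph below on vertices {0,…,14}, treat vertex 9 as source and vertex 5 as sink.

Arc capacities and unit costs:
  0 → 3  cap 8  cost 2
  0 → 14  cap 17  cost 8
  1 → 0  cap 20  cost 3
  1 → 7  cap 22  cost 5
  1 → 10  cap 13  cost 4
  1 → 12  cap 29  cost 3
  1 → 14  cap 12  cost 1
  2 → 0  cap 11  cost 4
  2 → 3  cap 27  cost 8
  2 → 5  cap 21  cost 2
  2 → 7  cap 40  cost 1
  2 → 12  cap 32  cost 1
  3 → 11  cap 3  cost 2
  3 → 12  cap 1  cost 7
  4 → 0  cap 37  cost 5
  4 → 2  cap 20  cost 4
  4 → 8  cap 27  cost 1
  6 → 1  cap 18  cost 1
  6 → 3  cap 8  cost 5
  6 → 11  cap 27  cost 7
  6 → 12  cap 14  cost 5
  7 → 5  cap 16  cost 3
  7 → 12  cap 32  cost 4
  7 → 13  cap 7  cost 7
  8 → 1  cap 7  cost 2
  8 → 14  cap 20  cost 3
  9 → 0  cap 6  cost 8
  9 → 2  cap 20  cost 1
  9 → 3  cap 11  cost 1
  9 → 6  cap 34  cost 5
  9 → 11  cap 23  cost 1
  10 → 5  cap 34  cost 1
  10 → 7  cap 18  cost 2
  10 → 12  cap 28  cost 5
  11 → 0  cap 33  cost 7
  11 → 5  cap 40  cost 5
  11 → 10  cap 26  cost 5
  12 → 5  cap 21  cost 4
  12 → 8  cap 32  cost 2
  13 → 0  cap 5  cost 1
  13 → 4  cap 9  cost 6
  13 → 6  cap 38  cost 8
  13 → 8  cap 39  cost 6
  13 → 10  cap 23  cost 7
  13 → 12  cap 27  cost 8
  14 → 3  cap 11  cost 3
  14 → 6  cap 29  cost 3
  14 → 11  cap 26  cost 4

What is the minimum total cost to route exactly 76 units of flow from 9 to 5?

Minimum cost for 76 units: 596

shortest-cost path #1: 9→2→5 push 20 @ unit cost 3 (adds 60)
shortest-cost path #2: 9→11→5 push 23 @ unit cost 6 (adds 138)
shortest-cost path #3: 9→3→11→5 push 3 @ unit cost 8 (adds 24)
shortest-cost path #4: 9→6→1→10→5 push 13 @ unit cost 11 (adds 143)
shortest-cost path #5: 9→3→12→5 push 1 @ unit cost 12 (adds 12)
shortest-cost path #6: 9→6→1→12→5 push 5 @ unit cost 13 (adds 65)
shortest-cost path #7: 9→6→12→5 push 11 @ unit cost 14 (adds 154)
total cost = 596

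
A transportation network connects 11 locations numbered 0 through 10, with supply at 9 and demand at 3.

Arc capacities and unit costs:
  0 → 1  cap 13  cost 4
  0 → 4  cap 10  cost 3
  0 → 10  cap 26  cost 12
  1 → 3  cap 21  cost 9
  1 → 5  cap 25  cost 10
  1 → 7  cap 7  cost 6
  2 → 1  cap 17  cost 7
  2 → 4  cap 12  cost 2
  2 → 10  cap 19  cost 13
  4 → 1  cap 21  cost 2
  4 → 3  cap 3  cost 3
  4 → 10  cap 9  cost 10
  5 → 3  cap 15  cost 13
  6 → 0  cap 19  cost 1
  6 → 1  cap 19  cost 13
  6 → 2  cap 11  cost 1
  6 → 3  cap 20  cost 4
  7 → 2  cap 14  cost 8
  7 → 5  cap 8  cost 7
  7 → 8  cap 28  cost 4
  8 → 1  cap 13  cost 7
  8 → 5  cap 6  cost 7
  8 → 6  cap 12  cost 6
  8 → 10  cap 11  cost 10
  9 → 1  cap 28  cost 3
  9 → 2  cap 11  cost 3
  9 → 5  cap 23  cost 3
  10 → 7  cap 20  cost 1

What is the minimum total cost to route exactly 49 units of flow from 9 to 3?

shortest-cost path #1: 9→2→4→3 push 3 @ unit cost 8 (adds 24)
shortest-cost path #2: 9→1→3 push 21 @ unit cost 12 (adds 252)
shortest-cost path #3: 9→5→3 push 15 @ unit cost 16 (adds 240)
shortest-cost path #4: 9→1→7→8→6→3 push 7 @ unit cost 23 (adds 161)
shortest-cost path #5: 9→2→4→10→7→8→6→3 push 3 @ unit cost 30 (adds 90)
total cost = 767

Minimum cost for 49 units: 767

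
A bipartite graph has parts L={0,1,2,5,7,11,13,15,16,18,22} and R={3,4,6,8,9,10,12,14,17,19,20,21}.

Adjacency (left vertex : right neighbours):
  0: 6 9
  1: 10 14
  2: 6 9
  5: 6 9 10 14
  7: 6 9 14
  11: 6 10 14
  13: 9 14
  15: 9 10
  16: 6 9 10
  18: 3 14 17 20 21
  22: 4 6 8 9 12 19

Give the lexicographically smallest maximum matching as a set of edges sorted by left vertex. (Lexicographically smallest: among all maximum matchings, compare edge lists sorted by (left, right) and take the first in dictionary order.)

|M| = 6 (so the lex-smallest maximum matching has 6 edges)
process left vertices in ascending order; for each, take the smallest-labelled available neighbour that still permits 6 edges overall, or leave it unmatched if none does
lex-smallest matching: {0-6, 1-10, 2-9, 5-14, 18-3, 22-4}

Lex-smallest maximum matching: {(0,6), (1,10), (2,9), (5,14), (18,3), (22,4)}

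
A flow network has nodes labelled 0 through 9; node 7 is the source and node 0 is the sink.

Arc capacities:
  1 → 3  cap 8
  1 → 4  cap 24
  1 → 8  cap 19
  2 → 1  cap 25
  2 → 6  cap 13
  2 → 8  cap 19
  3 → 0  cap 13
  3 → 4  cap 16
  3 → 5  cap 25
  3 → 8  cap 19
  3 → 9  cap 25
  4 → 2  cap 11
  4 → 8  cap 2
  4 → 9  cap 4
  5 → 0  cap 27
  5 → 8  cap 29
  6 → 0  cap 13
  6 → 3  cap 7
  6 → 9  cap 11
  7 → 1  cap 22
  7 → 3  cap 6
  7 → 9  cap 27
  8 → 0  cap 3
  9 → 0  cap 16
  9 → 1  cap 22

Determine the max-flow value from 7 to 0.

Maximum flow value: 44

augment #1: 7→3→0 bottleneck 6, total now 6
augment #2: 7→9→0 bottleneck 16, total now 22
augment #3: 7→1→3→0 bottleneck 7, total now 29
augment #4: 7→1→8→0 bottleneck 3, total now 32
augment #5: 7→1→3→5→0 bottleneck 1, total now 33
augment #6: 7→1→4→2→6→0 bottleneck 11, total now 44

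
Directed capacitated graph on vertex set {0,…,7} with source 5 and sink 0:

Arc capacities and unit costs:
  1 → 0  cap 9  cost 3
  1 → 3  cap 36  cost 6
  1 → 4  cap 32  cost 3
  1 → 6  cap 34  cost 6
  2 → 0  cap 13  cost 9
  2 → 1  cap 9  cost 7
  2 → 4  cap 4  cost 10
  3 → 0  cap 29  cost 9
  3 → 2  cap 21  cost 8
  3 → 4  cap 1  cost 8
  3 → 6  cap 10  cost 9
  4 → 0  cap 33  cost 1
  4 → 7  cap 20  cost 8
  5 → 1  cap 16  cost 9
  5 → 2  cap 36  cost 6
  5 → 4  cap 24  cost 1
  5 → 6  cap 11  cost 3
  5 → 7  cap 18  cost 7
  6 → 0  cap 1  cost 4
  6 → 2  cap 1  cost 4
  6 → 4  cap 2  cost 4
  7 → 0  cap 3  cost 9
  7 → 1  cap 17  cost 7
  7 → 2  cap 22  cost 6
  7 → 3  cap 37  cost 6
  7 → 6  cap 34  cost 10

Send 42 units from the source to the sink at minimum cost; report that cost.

shortest-cost path #1: 5→4→0 push 24 @ unit cost 2 (adds 48)
shortest-cost path #2: 5→6→0 push 1 @ unit cost 7 (adds 7)
shortest-cost path #3: 5→6→4→0 push 2 @ unit cost 8 (adds 16)
shortest-cost path #4: 5→1→0 push 9 @ unit cost 12 (adds 108)
shortest-cost path #5: 5→1→4→0 push 6 @ unit cost 13 (adds 78)
total cost = 257

Minimum cost for 42 units: 257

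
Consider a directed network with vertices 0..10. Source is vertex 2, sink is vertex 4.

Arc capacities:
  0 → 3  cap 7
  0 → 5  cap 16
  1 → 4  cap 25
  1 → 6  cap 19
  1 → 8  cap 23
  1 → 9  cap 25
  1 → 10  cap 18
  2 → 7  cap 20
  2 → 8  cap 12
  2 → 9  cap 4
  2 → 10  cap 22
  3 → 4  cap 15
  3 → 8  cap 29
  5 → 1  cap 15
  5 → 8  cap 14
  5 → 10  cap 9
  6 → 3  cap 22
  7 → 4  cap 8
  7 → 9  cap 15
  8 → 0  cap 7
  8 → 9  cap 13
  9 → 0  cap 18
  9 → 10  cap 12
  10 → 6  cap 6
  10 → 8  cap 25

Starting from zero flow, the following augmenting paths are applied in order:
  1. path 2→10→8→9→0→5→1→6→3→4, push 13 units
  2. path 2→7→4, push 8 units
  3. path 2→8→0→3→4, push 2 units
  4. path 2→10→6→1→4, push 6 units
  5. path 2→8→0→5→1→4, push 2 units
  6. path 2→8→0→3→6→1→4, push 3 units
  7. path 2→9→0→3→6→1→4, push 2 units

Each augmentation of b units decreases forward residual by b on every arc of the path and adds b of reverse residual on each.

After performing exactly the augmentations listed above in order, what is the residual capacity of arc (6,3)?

Residual capacity of (6,3): 14

after path 1 (2→10→8→9→0→5→1→6→3→4, push 13): res(6,3)=9
after path 2 (2→7→4, push 8): res(6,3)=9
after path 3 (2→8→0→3→4, push 2): res(6,3)=9
after path 4 (2→10→6→1→4, push 6): res(6,3)=9
after path 5 (2→8→0→5→1→4, push 2): res(6,3)=9
after path 6 (2→8→0→3→6→1→4, push 3): res(6,3)=12
after path 7 (2→9→0→3→6→1→4, push 2): res(6,3)=14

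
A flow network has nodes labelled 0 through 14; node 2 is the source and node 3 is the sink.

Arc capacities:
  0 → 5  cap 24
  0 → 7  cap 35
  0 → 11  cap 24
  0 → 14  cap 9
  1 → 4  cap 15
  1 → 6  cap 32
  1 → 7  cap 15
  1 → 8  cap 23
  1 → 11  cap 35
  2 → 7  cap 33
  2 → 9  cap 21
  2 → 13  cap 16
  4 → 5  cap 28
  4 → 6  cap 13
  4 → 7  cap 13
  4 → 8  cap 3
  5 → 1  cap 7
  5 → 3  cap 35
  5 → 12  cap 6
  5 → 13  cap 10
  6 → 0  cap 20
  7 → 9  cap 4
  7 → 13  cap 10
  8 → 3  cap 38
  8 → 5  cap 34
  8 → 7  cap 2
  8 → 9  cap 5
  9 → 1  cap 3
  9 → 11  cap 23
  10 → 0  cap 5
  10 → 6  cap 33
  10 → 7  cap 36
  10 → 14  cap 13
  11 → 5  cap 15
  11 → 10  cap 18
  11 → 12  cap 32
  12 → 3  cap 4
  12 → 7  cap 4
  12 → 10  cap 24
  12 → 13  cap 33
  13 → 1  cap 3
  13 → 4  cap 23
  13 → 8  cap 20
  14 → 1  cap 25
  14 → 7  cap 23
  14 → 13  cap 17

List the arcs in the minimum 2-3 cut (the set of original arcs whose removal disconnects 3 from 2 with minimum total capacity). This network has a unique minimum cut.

augment #1: 2→13→8→3 push 16
augment #2: 2→7→13→8→3 push 4
augment #3: 2→9→1→8→3 push 3
augment #4: 2→9→11→5→3 push 15
augment #5: 2→9→11→12→3 push 3
augment #6: 2→7→9→11→12→3 push 1
augment #7: 2→7→13→1→8→3 push 3
augment #8: 2→7→13→4→5→3 push 3
augment #9: 2→7→9→11→10→0→5→3 push 3
max flow = 51; residual-reachable set from 2 gives S-side
cut edges (S→T): {(2,9), (2,13), (7,9), (7,13)} total cap 51

Min-cut arcs: {(2,9), (2,13), (7,9), (7,13)} (total capacity 51)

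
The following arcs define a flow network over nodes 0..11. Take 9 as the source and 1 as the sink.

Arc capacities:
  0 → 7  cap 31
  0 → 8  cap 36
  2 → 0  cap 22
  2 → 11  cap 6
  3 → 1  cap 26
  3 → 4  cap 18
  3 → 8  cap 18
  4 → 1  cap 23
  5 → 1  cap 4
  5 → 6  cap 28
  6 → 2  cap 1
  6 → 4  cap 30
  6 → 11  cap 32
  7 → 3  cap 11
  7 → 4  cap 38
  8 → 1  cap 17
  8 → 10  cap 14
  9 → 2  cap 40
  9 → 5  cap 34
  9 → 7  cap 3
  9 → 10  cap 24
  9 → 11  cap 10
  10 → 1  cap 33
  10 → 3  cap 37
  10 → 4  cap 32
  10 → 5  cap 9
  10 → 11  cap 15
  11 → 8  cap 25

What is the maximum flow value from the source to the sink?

augment #1: 9→5→1 bottleneck 4, total now 4
augment #2: 9→10→1 bottleneck 24, total now 28
augment #3: 9→7→3→1 bottleneck 3, total now 31
augment #4: 9→11→8→1 bottleneck 10, total now 41
augment #5: 9→2→0→8→1 bottleneck 7, total now 48
augment #6: 9→5→6→4→1 bottleneck 23, total now 71
augment #7: 9→2→0→7→3→1 bottleneck 8, total now 79
augment #8: 9→2→0→8→10→1 bottleneck 7, total now 86
augment #9: 9→2→11→8→10→1 bottleneck 2, total now 88
augment #10: 9→2→11→8→10→3→1 bottleneck 4, total now 92
augment #11: 9→5→6→11→8→10→3→1 bottleneck 1, total now 93

Maximum flow value: 93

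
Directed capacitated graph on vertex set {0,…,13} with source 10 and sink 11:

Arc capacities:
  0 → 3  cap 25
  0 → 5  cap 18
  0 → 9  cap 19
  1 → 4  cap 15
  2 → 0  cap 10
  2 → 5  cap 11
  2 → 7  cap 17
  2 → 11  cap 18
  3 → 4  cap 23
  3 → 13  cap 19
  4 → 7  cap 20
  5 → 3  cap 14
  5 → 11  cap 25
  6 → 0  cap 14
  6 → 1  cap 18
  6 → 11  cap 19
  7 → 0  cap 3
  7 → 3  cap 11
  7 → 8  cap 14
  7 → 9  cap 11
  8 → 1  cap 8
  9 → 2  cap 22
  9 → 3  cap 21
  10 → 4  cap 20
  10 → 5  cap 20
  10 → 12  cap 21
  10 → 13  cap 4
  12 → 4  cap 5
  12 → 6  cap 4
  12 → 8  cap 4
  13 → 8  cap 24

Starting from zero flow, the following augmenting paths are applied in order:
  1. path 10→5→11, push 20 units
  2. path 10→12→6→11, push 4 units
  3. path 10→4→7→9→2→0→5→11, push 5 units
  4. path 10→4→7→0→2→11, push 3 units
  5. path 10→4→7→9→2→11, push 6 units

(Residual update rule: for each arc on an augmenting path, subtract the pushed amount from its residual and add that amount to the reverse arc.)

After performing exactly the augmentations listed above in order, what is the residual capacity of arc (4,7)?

Residual capacity of (4,7): 6

after path 1 (10→5→11, push 20): res(4,7)=20
after path 2 (10→12→6→11, push 4): res(4,7)=20
after path 3 (10→4→7→9→2→0→5→11, push 5): res(4,7)=15
after path 4 (10→4→7→0→2→11, push 3): res(4,7)=12
after path 5 (10→4→7→9→2→11, push 6): res(4,7)=6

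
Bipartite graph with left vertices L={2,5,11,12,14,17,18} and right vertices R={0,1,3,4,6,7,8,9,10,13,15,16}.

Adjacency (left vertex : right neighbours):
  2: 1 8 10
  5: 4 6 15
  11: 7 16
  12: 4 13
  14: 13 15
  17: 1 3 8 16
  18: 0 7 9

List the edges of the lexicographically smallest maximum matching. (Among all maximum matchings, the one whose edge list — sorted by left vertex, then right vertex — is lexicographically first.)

|M| = 7 (so the lex-smallest maximum matching has 7 edges)
process left vertices in ascending order; for each, take the smallest-labelled available neighbour that still permits 7 edges overall, or leave it unmatched if none does
lex-smallest matching: {2-1, 5-4, 11-7, 12-13, 14-15, 17-3, 18-0}

Lex-smallest maximum matching: {(2,1), (5,4), (11,7), (12,13), (14,15), (17,3), (18,0)}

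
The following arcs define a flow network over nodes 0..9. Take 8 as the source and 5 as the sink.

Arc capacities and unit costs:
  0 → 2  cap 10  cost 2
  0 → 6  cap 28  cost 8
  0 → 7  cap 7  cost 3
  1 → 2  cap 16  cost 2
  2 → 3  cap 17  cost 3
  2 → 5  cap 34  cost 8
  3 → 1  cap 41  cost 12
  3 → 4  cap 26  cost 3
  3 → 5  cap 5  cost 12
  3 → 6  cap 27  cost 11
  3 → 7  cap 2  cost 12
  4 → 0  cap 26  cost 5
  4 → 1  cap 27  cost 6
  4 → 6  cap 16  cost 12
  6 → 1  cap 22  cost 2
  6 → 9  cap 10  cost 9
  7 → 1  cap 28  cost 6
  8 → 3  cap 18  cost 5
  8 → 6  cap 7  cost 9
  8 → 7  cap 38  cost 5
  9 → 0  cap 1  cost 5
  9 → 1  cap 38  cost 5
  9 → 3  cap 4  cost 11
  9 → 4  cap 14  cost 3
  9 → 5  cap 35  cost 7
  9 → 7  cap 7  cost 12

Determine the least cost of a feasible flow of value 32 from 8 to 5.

Minimum cost for 32 units: 676

shortest-cost path #1: 8→3→5 push 5 @ unit cost 17 (adds 85)
shortest-cost path #2: 8→6→1→2→5 push 7 @ unit cost 21 (adds 147)
shortest-cost path #3: 8→7→1→2→5 push 9 @ unit cost 21 (adds 189)
shortest-cost path #4: 8→3→4→0→2→5 push 10 @ unit cost 23 (adds 230)
shortest-cost path #5: 8→7→1→6→9→5 push 1 @ unit cost 25 (adds 25)
total cost = 676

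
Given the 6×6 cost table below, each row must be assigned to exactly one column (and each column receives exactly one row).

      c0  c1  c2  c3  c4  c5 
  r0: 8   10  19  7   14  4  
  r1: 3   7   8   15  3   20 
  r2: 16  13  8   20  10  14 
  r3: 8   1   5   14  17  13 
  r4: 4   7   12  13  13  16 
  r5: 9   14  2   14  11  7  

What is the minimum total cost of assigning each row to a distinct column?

Minimum assignment cost: 30

optimal assignment: row0→col3 (cost 7), row1→col4 (cost 3), row2→col2 (cost 8), row3→col1 (cost 1), row4→col0 (cost 4), row5→col5 (cost 7)
total = 7 + 3 + 8 + 1 + 4 + 7 = 30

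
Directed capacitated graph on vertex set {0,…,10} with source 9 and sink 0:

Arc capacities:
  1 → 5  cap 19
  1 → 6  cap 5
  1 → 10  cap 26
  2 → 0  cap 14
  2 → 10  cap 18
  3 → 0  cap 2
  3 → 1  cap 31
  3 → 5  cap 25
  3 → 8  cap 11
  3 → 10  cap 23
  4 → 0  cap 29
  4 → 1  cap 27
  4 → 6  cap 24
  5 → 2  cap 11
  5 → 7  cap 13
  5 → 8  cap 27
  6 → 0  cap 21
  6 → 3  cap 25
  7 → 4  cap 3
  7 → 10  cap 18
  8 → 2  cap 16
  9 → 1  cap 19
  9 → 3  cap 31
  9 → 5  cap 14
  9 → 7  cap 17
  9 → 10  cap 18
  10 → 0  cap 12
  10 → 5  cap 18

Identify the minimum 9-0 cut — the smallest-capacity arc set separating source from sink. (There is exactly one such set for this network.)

augment #1: 9→3→0 push 2
augment #2: 9→10→0 push 12
augment #3: 9→1→6→0 push 5
augment #4: 9→5→2→0 push 11
augment #5: 9→7→4→0 push 3
augment #6: 9→3→8→2→0 push 3
max flow = 36; residual-reachable set from 9 gives S-side
cut edges (S→T): {(1,6), (2,0), (3,0), (7,4), (10,0)} total cap 36

Min-cut arcs: {(1,6), (2,0), (3,0), (7,4), (10,0)} (total capacity 36)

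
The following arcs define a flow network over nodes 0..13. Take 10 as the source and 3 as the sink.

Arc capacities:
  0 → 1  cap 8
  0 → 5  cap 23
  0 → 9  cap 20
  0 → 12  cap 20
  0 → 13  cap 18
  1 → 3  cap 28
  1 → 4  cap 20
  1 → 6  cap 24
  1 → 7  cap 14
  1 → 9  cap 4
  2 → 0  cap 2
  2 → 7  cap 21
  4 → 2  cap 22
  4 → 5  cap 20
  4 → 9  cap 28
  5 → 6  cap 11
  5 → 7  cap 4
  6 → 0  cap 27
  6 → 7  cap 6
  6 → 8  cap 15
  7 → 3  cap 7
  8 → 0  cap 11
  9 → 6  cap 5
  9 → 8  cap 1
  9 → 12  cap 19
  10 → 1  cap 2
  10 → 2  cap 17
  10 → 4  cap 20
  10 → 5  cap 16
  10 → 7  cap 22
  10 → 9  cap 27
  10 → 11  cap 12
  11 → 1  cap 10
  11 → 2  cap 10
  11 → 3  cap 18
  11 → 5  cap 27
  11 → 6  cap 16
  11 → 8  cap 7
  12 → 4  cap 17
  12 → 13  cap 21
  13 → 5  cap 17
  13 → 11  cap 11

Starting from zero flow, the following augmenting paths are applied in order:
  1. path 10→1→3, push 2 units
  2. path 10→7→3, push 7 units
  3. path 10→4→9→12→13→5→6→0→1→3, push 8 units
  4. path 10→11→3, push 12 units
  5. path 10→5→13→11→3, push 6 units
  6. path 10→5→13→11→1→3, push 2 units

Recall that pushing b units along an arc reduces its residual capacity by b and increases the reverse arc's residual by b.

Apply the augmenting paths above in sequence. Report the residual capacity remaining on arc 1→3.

Residual capacity of (1,3): 16

after path 1 (10→1→3, push 2): res(1,3)=26
after path 2 (10→7→3, push 7): res(1,3)=26
after path 3 (10→4→9→12→13→5→6→0→1→3, push 8): res(1,3)=18
after path 4 (10→11→3, push 12): res(1,3)=18
after path 5 (10→5→13→11→3, push 6): res(1,3)=18
after path 6 (10→5→13→11→1→3, push 2): res(1,3)=16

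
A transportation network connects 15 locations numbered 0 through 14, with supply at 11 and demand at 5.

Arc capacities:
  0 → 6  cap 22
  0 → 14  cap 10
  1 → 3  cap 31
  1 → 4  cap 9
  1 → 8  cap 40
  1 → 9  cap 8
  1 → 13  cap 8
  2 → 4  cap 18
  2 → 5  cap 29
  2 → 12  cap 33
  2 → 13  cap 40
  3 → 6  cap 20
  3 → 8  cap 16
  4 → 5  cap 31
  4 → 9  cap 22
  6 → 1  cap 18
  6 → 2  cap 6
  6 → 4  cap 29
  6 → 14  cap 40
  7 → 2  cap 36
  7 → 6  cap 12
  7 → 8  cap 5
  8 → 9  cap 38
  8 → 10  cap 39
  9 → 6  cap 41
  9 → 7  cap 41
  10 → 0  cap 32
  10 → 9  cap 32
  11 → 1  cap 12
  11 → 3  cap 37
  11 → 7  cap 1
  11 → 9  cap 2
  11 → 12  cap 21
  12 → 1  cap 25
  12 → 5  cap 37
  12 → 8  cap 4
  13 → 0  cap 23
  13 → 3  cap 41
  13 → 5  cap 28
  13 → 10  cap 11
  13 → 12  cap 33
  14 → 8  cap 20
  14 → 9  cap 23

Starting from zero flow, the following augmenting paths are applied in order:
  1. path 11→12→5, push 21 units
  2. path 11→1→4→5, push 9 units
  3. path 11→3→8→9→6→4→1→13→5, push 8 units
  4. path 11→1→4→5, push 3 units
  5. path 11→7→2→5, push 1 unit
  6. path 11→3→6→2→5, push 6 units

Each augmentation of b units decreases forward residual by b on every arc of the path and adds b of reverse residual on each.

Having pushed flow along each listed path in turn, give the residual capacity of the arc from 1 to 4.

after path 1 (11→12→5, push 21): res(1,4)=9
after path 2 (11→1→4→5, push 9): res(1,4)=0
after path 3 (11→3→8→9→6→4→1→13→5, push 8): res(1,4)=8
after path 4 (11→1→4→5, push 3): res(1,4)=5
after path 5 (11→7→2→5, push 1): res(1,4)=5
after path 6 (11→3→6→2→5, push 6): res(1,4)=5

Residual capacity of (1,4): 5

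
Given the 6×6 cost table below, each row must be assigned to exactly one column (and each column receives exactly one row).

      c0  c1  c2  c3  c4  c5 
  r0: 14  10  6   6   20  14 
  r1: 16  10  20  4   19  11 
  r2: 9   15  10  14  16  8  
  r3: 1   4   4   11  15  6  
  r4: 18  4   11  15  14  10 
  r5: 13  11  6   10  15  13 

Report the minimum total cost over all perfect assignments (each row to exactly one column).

Minimum assignment cost: 38

optimal assignment: row0→col2 (cost 6), row1→col3 (cost 4), row2→col5 (cost 8), row3→col0 (cost 1), row4→col1 (cost 4), row5→col4 (cost 15)
total = 6 + 4 + 8 + 1 + 4 + 15 = 38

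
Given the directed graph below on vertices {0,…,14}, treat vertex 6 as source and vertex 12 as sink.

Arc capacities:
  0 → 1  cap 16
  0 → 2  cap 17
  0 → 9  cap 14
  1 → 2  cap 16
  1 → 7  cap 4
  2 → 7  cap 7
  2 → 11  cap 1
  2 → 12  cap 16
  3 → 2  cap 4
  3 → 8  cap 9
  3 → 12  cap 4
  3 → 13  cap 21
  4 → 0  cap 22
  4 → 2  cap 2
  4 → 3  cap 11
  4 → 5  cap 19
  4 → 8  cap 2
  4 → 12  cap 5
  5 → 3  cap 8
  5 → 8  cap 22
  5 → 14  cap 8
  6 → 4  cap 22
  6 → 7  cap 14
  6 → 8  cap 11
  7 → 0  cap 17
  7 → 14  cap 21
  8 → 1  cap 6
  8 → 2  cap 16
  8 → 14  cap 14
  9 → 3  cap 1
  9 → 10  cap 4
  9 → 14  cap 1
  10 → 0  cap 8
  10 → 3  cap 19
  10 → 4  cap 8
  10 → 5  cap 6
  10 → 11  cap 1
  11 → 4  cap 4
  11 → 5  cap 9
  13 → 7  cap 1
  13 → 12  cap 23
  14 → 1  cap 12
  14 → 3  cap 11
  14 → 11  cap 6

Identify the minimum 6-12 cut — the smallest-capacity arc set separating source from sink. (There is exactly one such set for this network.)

augment #1: 6→4→12 push 5
augment #2: 6→4→2→12 push 2
augment #3: 6→4→3→12 push 4
augment #4: 6→8→2→12 push 11
augment #5: 6→4→0→2→12 push 3
augment #6: 6→4→3→13→12 push 7
augment #7: 6→4→5→3→13→12 push 1
augment #8: 6→7→14→3→13→12 push 11
augment #9: 6→7→0→9→3→13→12 push 1
augment #10: 6→7→0→4→5→3→13→12 push 1
max flow = 46; residual-reachable set from 6 gives S-side
cut edges (S→T): {(2,12), (3,12), (3,13), (4,12)} total cap 46

Min-cut arcs: {(2,12), (3,12), (3,13), (4,12)} (total capacity 46)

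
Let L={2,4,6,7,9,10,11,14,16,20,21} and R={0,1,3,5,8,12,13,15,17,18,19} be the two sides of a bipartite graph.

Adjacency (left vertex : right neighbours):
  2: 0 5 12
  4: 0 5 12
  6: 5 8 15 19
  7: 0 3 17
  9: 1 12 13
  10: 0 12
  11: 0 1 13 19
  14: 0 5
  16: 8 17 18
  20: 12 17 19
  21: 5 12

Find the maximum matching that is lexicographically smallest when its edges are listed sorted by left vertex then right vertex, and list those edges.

Lex-smallest maximum matching: {(2,0), (4,5), (6,8), (7,3), (9,1), (10,12), (11,13), (16,17), (20,19)}

|M| = 9 (so the lex-smallest maximum matching has 9 edges)
process left vertices in ascending order; for each, take the smallest-labelled available neighbour that still permits 9 edges overall, or leave it unmatched if none does
lex-smallest matching: {2-0, 4-5, 6-8, 7-3, 9-1, 10-12, 11-13, 16-17, 20-19}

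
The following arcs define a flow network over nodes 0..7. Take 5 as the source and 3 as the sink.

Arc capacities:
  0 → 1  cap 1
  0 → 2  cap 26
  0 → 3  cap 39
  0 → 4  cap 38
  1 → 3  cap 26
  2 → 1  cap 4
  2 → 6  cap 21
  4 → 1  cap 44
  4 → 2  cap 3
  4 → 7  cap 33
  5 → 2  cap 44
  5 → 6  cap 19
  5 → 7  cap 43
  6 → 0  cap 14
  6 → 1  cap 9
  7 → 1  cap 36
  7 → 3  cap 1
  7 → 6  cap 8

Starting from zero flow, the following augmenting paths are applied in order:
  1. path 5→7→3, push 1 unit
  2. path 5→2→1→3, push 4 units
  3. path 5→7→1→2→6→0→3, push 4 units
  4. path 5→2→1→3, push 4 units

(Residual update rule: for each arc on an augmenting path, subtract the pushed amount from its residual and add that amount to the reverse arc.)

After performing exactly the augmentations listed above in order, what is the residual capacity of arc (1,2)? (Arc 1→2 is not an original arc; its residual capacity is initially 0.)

Residual capacity of (1,2): 4

after path 1 (5→7→3, push 1): res(1,2)=0
after path 2 (5→2→1→3, push 4): res(1,2)=4
after path 3 (5→7→1→2→6→0→3, push 4): res(1,2)=0
after path 4 (5→2→1→3, push 4): res(1,2)=4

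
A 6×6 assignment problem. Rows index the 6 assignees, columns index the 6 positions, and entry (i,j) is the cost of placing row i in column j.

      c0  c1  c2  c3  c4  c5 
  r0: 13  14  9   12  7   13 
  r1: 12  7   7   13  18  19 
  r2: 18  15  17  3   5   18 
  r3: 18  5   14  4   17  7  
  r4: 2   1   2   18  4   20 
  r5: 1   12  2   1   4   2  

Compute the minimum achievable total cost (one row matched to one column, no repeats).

one of 2 optimal assignments: row0→col4 (cost 7), row1→col2 (cost 7), row2→col3 (cost 3), row3→col1 (cost 5), row4→col0 (cost 2), row5→col5 (cost 2)
total = 7 + 7 + 3 + 5 + 2 + 2 = 26

Minimum assignment cost: 26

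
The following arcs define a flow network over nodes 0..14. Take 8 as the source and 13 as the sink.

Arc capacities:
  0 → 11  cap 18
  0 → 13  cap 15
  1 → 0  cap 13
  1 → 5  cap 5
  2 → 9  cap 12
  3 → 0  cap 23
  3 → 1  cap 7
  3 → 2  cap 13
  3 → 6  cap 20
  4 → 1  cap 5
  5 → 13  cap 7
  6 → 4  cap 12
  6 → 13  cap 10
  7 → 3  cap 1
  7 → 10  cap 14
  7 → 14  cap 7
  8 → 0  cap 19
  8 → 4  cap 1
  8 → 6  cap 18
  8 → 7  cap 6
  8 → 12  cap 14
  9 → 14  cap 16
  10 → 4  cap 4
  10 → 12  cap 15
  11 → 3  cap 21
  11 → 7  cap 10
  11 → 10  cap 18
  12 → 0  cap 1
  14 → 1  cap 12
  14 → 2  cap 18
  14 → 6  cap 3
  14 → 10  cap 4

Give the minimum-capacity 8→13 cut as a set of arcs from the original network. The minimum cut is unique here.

Min-cut arcs: {(0,13), (1,5), (6,13)} (total capacity 30)

augment #1: 8→0→13 push 15
augment #2: 8→6→13 push 10
augment #3: 8→4→1→5→13 push 1
augment #4: 8→6→4→1→5→13 push 4
max flow = 30; residual-reachable set from 8 gives S-side
cut edges (S→T): {(0,13), (1,5), (6,13)} total cap 30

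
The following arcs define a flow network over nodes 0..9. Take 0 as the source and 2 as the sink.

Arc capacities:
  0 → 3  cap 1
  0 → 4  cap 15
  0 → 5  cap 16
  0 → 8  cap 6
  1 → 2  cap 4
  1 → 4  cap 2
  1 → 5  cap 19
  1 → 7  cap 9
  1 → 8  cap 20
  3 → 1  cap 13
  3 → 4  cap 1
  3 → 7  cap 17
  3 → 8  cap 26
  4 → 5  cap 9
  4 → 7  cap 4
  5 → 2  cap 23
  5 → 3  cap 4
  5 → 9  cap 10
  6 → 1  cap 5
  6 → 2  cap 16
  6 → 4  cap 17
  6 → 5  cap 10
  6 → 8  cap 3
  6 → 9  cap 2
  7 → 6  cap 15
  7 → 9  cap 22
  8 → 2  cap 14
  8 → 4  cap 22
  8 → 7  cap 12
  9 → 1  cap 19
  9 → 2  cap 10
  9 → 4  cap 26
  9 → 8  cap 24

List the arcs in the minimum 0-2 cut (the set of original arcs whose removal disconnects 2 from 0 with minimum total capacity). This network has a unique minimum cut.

augment #1: 0→5→2 push 16
augment #2: 0→8→2 push 6
augment #3: 0→3→1→2 push 1
augment #4: 0→4→5→2 push 7
augment #5: 0→4→5→9→2 push 2
augment #6: 0→4→7→6→2 push 4
max flow = 36; residual-reachable set from 0 gives S-side
cut edges (S→T): {(0,3), (0,5), (0,8), (4,5), (4,7)} total cap 36

Min-cut arcs: {(0,3), (0,5), (0,8), (4,5), (4,7)} (total capacity 36)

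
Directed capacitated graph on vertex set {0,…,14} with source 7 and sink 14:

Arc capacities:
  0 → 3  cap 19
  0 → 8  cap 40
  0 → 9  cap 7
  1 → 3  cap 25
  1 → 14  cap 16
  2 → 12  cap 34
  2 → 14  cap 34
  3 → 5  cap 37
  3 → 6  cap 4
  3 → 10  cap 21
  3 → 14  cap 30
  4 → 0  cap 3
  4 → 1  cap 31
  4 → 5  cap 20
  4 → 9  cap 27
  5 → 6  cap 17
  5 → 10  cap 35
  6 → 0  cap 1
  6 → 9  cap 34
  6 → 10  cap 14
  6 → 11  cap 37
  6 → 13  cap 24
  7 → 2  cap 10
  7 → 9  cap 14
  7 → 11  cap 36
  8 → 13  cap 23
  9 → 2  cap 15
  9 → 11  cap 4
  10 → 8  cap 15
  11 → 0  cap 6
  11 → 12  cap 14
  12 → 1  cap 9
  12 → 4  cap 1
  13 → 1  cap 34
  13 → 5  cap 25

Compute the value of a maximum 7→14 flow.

Maximum flow value: 40

augment #1: 7→2→14 bottleneck 10, total now 10
augment #2: 7→9→2→14 bottleneck 14, total now 24
augment #3: 7→11→0→3→14 bottleneck 6, total now 30
augment #4: 7→11→12→1→14 bottleneck 9, total now 39
augment #5: 7→11→12→4→1→14 bottleneck 1, total now 40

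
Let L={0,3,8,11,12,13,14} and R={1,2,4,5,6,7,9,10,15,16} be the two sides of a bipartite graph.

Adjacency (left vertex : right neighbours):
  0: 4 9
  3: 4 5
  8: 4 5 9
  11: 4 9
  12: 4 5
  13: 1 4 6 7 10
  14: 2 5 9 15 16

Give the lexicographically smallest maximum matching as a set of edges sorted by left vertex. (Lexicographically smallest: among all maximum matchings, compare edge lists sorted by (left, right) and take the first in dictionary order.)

|M| = 5 (so the lex-smallest maximum matching has 5 edges)
process left vertices in ascending order; for each, take the smallest-labelled available neighbour that still permits 5 edges overall, or leave it unmatched if none does
lex-smallest matching: {0-4, 3-5, 8-9, 13-1, 14-2}

Lex-smallest maximum matching: {(0,4), (3,5), (8,9), (13,1), (14,2)}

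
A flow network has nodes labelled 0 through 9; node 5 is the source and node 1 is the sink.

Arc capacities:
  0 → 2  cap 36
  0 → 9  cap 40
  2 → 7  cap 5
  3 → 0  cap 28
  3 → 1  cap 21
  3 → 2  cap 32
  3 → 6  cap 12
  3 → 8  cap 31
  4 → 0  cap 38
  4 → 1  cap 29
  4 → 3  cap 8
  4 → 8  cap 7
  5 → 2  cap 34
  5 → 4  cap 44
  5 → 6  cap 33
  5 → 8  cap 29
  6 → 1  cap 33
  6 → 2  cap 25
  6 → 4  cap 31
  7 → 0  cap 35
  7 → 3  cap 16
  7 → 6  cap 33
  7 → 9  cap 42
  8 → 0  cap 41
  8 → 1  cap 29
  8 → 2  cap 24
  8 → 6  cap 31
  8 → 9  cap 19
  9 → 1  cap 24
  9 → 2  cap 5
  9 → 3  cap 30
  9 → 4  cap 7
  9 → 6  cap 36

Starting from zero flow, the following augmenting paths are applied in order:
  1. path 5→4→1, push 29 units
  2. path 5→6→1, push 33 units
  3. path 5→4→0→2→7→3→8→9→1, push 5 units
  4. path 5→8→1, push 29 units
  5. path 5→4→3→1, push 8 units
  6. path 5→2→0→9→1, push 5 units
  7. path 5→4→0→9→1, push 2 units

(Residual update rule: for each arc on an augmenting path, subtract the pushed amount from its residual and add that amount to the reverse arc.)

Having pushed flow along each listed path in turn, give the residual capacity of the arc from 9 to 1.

Residual capacity of (9,1): 12

after path 1 (5→4→1, push 29): res(9,1)=24
after path 2 (5→6→1, push 33): res(9,1)=24
after path 3 (5→4→0→2→7→3→8→9→1, push 5): res(9,1)=19
after path 4 (5→8→1, push 29): res(9,1)=19
after path 5 (5→4→3→1, push 8): res(9,1)=19
after path 6 (5→2→0→9→1, push 5): res(9,1)=14
after path 7 (5→4→0→9→1, push 2): res(9,1)=12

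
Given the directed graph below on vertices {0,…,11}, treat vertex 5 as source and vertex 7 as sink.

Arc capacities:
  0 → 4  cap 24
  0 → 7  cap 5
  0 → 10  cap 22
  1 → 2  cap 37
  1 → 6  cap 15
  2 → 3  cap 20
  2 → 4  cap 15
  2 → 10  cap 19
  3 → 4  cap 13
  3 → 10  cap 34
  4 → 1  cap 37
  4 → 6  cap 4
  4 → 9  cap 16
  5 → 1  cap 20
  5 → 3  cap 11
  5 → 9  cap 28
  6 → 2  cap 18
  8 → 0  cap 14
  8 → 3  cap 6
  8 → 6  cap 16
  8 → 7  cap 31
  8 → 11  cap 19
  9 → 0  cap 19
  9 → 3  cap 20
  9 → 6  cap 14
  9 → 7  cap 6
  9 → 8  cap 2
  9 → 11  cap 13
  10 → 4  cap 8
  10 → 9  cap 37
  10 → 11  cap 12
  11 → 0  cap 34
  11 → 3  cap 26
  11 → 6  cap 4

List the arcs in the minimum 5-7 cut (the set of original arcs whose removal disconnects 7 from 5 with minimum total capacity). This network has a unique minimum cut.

Min-cut arcs: {(0,7), (9,7), (9,8)} (total capacity 13)

augment #1: 5→9→7 push 6
augment #2: 5→9→0→7 push 5
augment #3: 5→9→8→7 push 2
max flow = 13; residual-reachable set from 5 gives S-side
cut edges (S→T): {(0,7), (9,7), (9,8)} total cap 13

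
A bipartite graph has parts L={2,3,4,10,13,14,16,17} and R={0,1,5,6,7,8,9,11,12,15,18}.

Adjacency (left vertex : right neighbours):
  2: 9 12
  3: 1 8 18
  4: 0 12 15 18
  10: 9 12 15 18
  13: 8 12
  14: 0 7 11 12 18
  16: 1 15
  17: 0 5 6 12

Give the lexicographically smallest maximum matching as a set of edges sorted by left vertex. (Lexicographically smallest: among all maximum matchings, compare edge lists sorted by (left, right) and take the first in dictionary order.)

Lex-smallest maximum matching: {(2,9), (3,1), (4,0), (10,12), (13,8), (14,7), (16,15), (17,5)}

|M| = 8 (so the lex-smallest maximum matching has 8 edges)
process left vertices in ascending order; for each, take the smallest-labelled available neighbour that still permits 8 edges overall, or leave it unmatched if none does
lex-smallest matching: {2-9, 3-1, 4-0, 10-12, 13-8, 14-7, 16-15, 17-5}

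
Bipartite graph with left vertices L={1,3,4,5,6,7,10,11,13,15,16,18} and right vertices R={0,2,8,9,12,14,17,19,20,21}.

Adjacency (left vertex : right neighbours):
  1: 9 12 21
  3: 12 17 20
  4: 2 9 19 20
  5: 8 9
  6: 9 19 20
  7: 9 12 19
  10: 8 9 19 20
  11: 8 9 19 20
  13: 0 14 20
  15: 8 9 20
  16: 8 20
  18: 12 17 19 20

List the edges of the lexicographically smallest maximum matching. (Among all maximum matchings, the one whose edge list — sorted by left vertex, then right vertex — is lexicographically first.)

|M| = 9 (so the lex-smallest maximum matching has 9 edges)
process left vertices in ascending order; for each, take the smallest-labelled available neighbour that still permits 9 edges overall, or leave it unmatched if none does
lex-smallest matching: {1-21, 3-12, 4-2, 5-8, 6-9, 7-19, 10-20, 13-0, 18-17}

Lex-smallest maximum matching: {(1,21), (3,12), (4,2), (5,8), (6,9), (7,19), (10,20), (13,0), (18,17)}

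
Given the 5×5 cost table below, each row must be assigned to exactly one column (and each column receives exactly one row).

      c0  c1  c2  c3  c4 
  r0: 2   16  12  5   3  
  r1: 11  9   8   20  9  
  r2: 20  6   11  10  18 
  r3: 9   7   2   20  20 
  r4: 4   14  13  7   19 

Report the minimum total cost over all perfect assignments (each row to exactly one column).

Minimum assignment cost: 26

one of 2 optimal assignments: row0→col0 (cost 2), row1→col4 (cost 9), row2→col1 (cost 6), row3→col2 (cost 2), row4→col3 (cost 7)
total = 2 + 9 + 6 + 2 + 7 = 26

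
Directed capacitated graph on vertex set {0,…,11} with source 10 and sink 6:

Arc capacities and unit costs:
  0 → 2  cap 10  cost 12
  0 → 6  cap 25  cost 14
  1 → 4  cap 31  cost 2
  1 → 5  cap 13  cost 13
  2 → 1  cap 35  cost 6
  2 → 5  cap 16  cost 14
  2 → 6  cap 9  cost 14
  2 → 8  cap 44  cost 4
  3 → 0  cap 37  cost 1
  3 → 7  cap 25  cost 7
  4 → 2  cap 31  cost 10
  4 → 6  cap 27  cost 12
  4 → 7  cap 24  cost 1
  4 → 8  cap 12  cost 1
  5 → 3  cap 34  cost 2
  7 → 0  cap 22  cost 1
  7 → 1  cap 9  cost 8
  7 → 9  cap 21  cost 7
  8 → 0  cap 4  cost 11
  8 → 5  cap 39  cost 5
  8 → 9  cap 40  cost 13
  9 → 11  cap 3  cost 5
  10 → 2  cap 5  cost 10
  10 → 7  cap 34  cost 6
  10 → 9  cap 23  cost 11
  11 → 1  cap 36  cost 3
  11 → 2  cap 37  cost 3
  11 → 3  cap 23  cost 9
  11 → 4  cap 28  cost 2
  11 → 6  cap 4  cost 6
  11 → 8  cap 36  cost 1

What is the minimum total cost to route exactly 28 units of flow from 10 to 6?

Minimum cost for 28 units: 600

shortest-cost path #1: 10→7→0→6 push 22 @ unit cost 21 (adds 462)
shortest-cost path #2: 10→9→11→6 push 3 @ unit cost 22 (adds 66)
shortest-cost path #3: 10→2→6 push 3 @ unit cost 24 (adds 72)
total cost = 600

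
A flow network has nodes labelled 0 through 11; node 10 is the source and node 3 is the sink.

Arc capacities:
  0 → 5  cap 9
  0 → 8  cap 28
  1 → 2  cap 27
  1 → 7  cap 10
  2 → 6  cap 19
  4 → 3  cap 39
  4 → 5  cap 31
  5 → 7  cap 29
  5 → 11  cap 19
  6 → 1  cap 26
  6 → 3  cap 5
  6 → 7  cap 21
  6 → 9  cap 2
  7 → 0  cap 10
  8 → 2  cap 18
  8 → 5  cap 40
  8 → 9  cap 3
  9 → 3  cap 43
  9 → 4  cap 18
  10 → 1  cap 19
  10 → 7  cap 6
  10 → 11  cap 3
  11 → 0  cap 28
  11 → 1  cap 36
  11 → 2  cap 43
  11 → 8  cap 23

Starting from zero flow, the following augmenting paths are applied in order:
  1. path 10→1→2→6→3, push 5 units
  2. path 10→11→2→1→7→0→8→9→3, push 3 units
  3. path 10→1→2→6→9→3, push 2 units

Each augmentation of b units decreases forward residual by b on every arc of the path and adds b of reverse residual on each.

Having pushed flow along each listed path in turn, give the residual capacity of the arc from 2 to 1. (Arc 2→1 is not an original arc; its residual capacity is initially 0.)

after path 1 (10→1→2→6→3, push 5): res(2,1)=5
after path 2 (10→11→2→1→7→0→8→9→3, push 3): res(2,1)=2
after path 3 (10→1→2→6→9→3, push 2): res(2,1)=4

Residual capacity of (2,1): 4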